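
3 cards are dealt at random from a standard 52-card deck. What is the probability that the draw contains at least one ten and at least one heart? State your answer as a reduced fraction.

There are C(52,3) = 22100 possible draws.
By inclusion-exclusion on the complements, draws missing all tens or all hearts: C(48,3) + C(39,3) − C(36,3) = 17296 + 9139 − 7140 = 19295.
So draws with at least one of each: 22100 − 19295 = 2805, probability 2805/22100 = 33/260.

33/260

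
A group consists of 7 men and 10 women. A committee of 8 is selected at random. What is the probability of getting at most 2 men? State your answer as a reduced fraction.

Total selections: C(17,8) = 24310.
Favorable selections (at most 2 men): C(7,0)·C(10,8) + C(7,1)·C(10,7) + C(7,2)·C(10,6) = 45 + 840 + 4410 = 5295.
Probability = 5295/24310 = 1059/4862.

1059/4862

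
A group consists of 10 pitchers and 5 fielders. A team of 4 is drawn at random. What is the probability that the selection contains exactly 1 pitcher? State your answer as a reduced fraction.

The sample space is all 4-subsets of the 15: C(15,4) = 1365.
Selections with exactly 1 pitcher: choose 1 of the 10 pitchers and 3 of the 5 fielders, C(10,1)·C(5,3) = 10·10 = 100.
Probability = 100/1365 = 20/273.

20/273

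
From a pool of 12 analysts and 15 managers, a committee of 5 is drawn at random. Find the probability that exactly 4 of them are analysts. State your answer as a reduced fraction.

55/598

The sample space is all 5-subsets of the 27: C(27,5) = 80730.
Selections with exactly 4 analysts: choose 4 of the 12 analysts and 1 of the 15 managers, C(12,4)·C(15,1) = 495·15 = 7425.
Probability = 7425/80730 = 55/598.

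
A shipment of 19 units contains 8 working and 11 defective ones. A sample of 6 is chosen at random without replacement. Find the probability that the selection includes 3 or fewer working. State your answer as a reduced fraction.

There are C(19,6) = 27132 ways to choose the 6.
Favorable selections (3 or fewer working): C(8,0)·C(11,6) + C(8,1)·C(11,5) + C(8,2)·C(11,4) + C(8,3)·C(11,3) = 462 + 3696 + 9240 + 9240 = 22638.
Probability = 22638/27132 = 539/646.

539/646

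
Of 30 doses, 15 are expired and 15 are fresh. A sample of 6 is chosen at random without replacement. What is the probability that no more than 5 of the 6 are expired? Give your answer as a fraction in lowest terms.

1294/1305

Total selections: C(30,6) = 593775.
Favorable selections (no more than 5 expired): C(15,0)·C(15,6) + C(15,1)·C(15,5) + C(15,2)·C(15,4) + C(15,3)·C(15,3) + C(15,4)·C(15,2) + C(15,5)·C(15,1) = 5005 + 45045 + 143325 + 207025 + 143325 + 45045 = 588770.
Probability = 588770/593775 = 1294/1305.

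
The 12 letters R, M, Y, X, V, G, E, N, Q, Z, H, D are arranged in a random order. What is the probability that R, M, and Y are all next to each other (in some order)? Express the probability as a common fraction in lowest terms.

There are 12! = 479001600 arrangements.
Treat the three as one block: 10! placements × 3! orders within the block = 3628800·6 = 21772800.
Probability = 21772800/479001600 = 1/22.

1/22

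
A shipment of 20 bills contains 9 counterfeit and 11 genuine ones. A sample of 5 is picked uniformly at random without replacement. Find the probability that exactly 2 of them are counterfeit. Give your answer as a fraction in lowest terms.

495/1292

Total number of selections: C(20,5) = 15504.
Selections with exactly 2 counterfeit: choose 2 of the 9 counterfeit and 3 of the 11 genuine, C(9,2)·C(11,3) = 36·165 = 5940.
Probability = 5940/15504 = 495/1292.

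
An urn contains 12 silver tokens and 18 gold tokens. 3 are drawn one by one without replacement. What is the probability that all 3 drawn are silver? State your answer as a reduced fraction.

Multiply the conditional probabilities at each draw: 12/30 · 11/29 · 10/28 = 1320/24360 = 11/203.

11/203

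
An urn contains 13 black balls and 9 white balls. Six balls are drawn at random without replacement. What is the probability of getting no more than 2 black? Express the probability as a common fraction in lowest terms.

50/323

There are C(22,6) = 74613 ways to choose the 6.
Favorable selections (no more than 2 black): C(13,0)·C(9,6) + C(13,1)·C(9,5) + C(13,2)·C(9,4) = 84 + 1638 + 9828 = 11550.
Probability = 11550/74613 = 50/323.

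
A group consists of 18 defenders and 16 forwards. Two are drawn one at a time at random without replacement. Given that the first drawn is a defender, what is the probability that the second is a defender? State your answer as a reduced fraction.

After removing one defender, 33 remain: 17 defenders and 16 forwards.
So the probability the next is a defender is 17/33.

17/33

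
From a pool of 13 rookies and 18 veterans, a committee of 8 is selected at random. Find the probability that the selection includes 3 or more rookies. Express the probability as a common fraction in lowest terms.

There are C(31,8) = 7888725 ways to choose the 8.
Favorable selections (3 or more rookies): C(13,3)·C(18,5) + C(13,4)·C(18,4) + C(13,5)·C(18,3) + C(13,6)·C(18,2) + C(13,7)·C(18,1) + C(13,8)·C(18,0) = 2450448 + 2187900 + 1050192 + 262548 + 30888 + 1287 = 5983263.
Probability = 5983263/7888725 = 51139/67425.

51139/67425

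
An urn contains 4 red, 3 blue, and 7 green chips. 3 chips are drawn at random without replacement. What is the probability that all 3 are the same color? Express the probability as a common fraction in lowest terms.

There are C(14,3) = 364 ways to draw 3 chips.
All same color: C(4,3) + C(3,3) + C(7,3) = 4 + 1 + 35 = 40.
Probability = 40/364 = 10/91.

10/91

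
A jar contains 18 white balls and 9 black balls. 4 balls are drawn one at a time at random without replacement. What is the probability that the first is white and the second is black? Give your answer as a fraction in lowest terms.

3/13

Multiply the conditional probabilities at each draw: 18/27 · 9/26 = 162/702 = 3/13.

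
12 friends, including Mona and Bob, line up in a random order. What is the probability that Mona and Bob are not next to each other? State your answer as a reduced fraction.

There are 12! = 479001600 arrangements.
Arrangements with Mona and Bob adjacent: 2·11! = 79833600.
So not adjacent: 479001600 − 79833600 = 399168000, probability 399168000/479001600 = 5/6.

5/6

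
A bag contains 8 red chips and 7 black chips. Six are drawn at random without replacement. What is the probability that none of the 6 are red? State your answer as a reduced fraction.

There are C(15,6) = 5005 possible selections.
Selections with no red (all black): C(7,6) = 7.
Probability = 7/5005 = 1/715.

1/715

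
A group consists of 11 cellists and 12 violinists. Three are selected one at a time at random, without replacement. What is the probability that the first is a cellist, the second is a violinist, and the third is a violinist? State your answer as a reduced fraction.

22/161

Multiply the conditional probabilities at each draw: 11/23 · 12/22 · 11/21 = 1452/10626 = 22/161.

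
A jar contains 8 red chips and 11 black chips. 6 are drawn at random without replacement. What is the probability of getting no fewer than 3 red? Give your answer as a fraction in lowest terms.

327/646

Total selections: C(19,6) = 27132.
Count the complement (fewer than 3 red): C(8,0)·C(11,6) + C(8,1)·C(11,5) + C(8,2)·C(11,4) = 462 + 3696 + 9240 = 13398.
Probability = 1 − 13398/27132 = 13734/27132 = 327/646.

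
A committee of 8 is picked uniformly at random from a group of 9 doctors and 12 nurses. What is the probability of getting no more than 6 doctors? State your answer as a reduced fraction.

Total selections: C(21,8) = 203490.
Count the complement (more than 6 doctors): C(9,7)·C(12,1) + C(9,8)·C(12,0) = 432 + 9 = 441.
Probability = 1 − 441/203490 = 203049/203490 = 3223/3230.

3223/3230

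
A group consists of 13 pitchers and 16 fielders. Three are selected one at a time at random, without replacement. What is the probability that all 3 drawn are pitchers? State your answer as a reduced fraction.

Multiply the conditional probabilities at each draw: 13/29 · 12/28 · 11/27 = 1716/21924 = 143/1827.

143/1827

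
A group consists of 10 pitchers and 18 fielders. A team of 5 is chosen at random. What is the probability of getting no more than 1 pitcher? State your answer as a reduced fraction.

There are C(28,5) = 98280 ways to choose the 5.
Favorable selections (no more than 1 pitcher): C(10,0)·C(18,5) + C(10,1)·C(18,4) = 8568 + 30600 = 39168.
Probability = 39168/98280 = 544/1365.

544/1365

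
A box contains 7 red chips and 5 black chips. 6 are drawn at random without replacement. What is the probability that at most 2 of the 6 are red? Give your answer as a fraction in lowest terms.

There are C(12,6) = 924 ways to choose the 6.
Favorable selections (at most 2 red): C(7,1)·C(5,5) + C(7,2)·C(5,4) = 7 + 105 = 112.
Probability = 112/924 = 4/33.

4/33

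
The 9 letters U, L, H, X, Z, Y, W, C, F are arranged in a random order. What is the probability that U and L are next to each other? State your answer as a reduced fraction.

There are 9! = 362880 arrangements.
Treat U and L as a block: 8! arrangements of the blocks × 2 orders within the block = 2·40320 = 80640.
Probability = 80640/362880 = 2/9.

2/9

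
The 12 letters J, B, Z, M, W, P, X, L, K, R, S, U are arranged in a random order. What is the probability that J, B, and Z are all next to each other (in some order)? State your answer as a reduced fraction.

There are 12! = 479001600 arrangements.
Treat the three as one block: 10! placements × 3! orders within the block = 3628800·6 = 21772800.
Probability = 21772800/479001600 = 1/22.

1/22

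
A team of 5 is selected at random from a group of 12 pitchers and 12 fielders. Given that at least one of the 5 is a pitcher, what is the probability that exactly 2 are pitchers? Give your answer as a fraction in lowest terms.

Work in counts. Selections with at least one pitcher: C(24,5) − C(12,5) = 42504 − 792 = 41712.
Of those, selections where exactly 2 are pitchers: C(12,2)·C(12,3) = 66·220 = 14520.
Conditional probability = 14520/41712 = 55/158.

55/158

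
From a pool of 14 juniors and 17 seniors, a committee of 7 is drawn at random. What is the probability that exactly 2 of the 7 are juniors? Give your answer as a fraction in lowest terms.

43316/202275

The sample space is all 7-subsets of the 31: C(31,7) = 2629575.
Selections with exactly 2 juniors: choose 2 of the 14 juniors and 5 of the 17 seniors, C(14,2)·C(17,5) = 91·6188 = 563108.
Probability = 563108/2629575 = 43316/202275.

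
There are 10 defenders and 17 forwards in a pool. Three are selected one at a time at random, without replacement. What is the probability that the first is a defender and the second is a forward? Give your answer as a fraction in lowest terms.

Multiply the conditional probabilities at each draw: 10/27 · 17/26 = 170/702 = 85/351.

85/351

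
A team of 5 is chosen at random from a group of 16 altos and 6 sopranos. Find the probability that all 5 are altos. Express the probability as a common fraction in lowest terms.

104/627

There are C(22,5) = 26334 possible selections.
Selections with all altos: C(16,5) = 4368.
Probability = 4368/26334 = 104/627.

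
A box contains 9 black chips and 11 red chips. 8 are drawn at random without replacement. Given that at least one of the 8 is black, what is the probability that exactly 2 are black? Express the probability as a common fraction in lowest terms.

Work in counts. Selections with at least one black: C(20,8) − C(11,8) = 125970 − 165 = 125805.
Of those, selections where exactly 2 are black: C(9,2)·C(11,6) = 36·462 = 16632.
Conditional probability = 16632/125805 = 5544/41935.

5544/41935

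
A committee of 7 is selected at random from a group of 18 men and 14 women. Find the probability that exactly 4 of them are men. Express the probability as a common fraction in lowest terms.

The sample space is all 7-subsets of the 32: C(32,7) = 3365856.
Selections with exactly 4 men: choose 4 of the 18 men and 3 of the 14 women, C(18,4)·C(14,3) = 3060·364 = 1113840.
Probability = 1113840/3365856 = 595/1798.

595/1798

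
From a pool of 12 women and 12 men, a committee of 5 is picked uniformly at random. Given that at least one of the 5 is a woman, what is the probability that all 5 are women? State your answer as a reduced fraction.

3/158

Work in counts. Selections with at least one woman: C(24,5) − C(12,5) = 42504 − 792 = 41712.
Of those, selections where all 5 are women: C(12,5) = 792.
Conditional probability = 792/41712 = 3/158.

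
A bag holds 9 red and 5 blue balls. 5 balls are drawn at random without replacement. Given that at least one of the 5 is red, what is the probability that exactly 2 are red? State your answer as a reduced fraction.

120/667

Work in counts. Selections with at least one red: C(14,5) − C(5,5) = 2002 − 1 = 2001.
Of those, selections where exactly 2 are red: C(9,2)·C(5,3) = 36·10 = 360.
Conditional probability = 360/2001 = 120/667.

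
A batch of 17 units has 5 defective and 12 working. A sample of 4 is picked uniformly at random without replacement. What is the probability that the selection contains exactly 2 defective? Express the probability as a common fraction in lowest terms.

The sample space is all 4-subsets of the 17: C(17,4) = 2380.
Selections with exactly 2 defective: choose 2 of the 5 defective and 2 of the 12 working, C(5,2)·C(12,2) = 10·66 = 660.
Probability = 660/2380 = 33/119.

33/119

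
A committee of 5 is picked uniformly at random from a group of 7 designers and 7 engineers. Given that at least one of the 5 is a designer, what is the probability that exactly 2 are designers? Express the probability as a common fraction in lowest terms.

105/283

Work in counts. Selections with at least one designer: C(14,5) − C(7,5) = 2002 − 21 = 1981.
Of those, selections where exactly 2 are designers: C(7,2)·C(7,3) = 21·35 = 735.
Conditional probability = 735/1981 = 105/283.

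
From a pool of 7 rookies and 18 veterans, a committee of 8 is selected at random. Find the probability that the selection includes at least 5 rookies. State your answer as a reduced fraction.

There are C(25,8) = 1081575 ways to choose the 8.
Favorable selections (at least 5 rookies): C(7,5)·C(18,3) + C(7,6)·C(18,2) + C(7,7)·C(18,1) = 17136 + 1071 + 18 = 18225.
Probability = 18225/1081575 = 81/4807.

81/4807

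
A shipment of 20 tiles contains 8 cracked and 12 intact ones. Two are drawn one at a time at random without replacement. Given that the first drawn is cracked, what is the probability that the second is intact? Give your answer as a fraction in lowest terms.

After removing one cracked, 19 remain: 7 cracked and 12 intact.
So the probability the next is intact is 12/19.

12/19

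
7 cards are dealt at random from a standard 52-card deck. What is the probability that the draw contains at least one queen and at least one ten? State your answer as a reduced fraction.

3105873/16723070

There are C(52,7) = 133784560 possible draws.
By inclusion-exclusion on the complements, draws missing all queens or all tens: C(48,7) + C(48,7) − C(44,7) = 73629072 + 73629072 − 38320568 = 108937576.
So draws with at least one of each: 133784560 − 108937576 = 24846984, probability 24846984/133784560 = 3105873/16723070.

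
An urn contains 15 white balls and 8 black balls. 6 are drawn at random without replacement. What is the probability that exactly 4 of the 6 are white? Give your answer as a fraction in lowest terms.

There are C(23,6) = 100947 ways to choose 6 from 23.
Selections with exactly 4 white: choose 4 of the 15 white and 2 of the 8 black, C(15,4)·C(8,2) = 1365·28 = 38220.
Probability = 38220/100947 = 1820/4807.

1820/4807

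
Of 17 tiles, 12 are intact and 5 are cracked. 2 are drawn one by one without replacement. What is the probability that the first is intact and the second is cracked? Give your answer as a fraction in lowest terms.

Multiply the conditional probabilities at each draw: 12/17 · 5/16 = 60/272 = 15/68.

15/68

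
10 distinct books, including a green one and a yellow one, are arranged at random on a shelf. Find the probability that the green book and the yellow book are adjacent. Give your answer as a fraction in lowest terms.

1/5

There are 10! = 3628800 arrangements.
Treat the green book and the yellow book as a block: 9! arrangements of the blocks × 2 orders within the block = 2·362880 = 725760.
Probability = 725760/3628800 = 1/5.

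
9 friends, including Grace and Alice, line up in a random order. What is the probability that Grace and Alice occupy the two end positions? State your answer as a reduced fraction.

1/36

There are 9! = 362880 arrangements.
Place Grace and Alice at the ends in 2 ways, arrange the remaining 7 in 7! = 5040 ways: 2·5040 = 10080.
Probability = 10080/362880 = 1/36.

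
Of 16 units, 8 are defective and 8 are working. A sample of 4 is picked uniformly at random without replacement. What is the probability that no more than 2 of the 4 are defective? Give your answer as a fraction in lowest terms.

Total selections: C(16,4) = 1820.
Count the complement (more than 2 defective): C(8,3)·C(8,1) + C(8,4)·C(8,0) = 448 + 70 = 518.
Probability = 1 − 518/1820 = 1302/1820 = 93/130.

93/130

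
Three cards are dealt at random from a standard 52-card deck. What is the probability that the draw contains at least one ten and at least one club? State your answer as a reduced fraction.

There are C(52,3) = 22100 possible draws.
By inclusion-exclusion on the complements, draws missing all tens or all clubs: C(48,3) + C(39,3) − C(36,3) = 17296 + 9139 − 7140 = 19295.
So draws with at least one of each: 22100 − 19295 = 2805, probability 2805/22100 = 33/260.

33/260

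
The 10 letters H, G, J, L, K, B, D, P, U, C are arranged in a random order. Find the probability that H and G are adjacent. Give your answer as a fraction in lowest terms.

1/5

There are 10! = 3628800 arrangements.
Treat H and G as a block: 9! arrangements of the blocks × 2 orders within the block = 2·362880 = 725760.
Probability = 725760/3628800 = 1/5.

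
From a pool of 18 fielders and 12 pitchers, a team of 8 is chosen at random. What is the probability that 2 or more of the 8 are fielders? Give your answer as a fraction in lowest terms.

648686/650325

There are C(30,8) = 5852925 ways to choose the 8.
Count the complement (fewer than 2 fielders): C(18,0)·C(12,8) + C(18,1)·C(12,7) = 495 + 14256 = 14751.
Probability = 1 − 14751/5852925 = 5838174/5852925 = 648686/650325.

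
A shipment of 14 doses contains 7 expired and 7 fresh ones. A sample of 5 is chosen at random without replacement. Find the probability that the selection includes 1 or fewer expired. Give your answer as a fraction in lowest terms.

19/143

There are C(14,5) = 2002 ways to choose the 5.
Favorable selections (1 or fewer expired): C(7,0)·C(7,5) + C(7,1)·C(7,4) = 21 + 245 = 266.
Probability = 266/2002 = 19/143.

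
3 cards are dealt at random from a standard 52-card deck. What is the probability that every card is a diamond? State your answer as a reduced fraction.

There are C(52,3) = 22100 possible 3-card hands.
Hands that are all diamonds: C(13,3) = 286.
Probability = 286/22100 = 11/850.

11/850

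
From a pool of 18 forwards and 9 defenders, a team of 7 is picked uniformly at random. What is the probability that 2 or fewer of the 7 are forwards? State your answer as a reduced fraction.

89/3795

Total selections: C(27,7) = 888030.
Favorable selections (2 or fewer forwards): C(18,0)·C(9,7) + C(18,1)·C(9,6) + C(18,2)·C(9,5) = 36 + 1512 + 19278 = 20826.
Probability = 20826/888030 = 89/3795.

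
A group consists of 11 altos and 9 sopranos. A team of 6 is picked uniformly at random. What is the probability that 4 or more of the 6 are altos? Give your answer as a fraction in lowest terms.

275/646

Total selections: C(20,6) = 38760.
Favorable selections (4 or more altos): C(11,4)·C(9,2) + C(11,5)·C(9,1) + C(11,6)·C(9,0) = 11880 + 4158 + 462 = 16500.
Probability = 16500/38760 = 275/646.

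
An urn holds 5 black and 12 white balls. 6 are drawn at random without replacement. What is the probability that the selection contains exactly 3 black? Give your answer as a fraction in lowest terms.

The sample space is all 6-subsets of the 17: C(17,6) = 12376.
Selections with exactly 3 black: choose 3 of the 5 black and 3 of the 12 white, C(5,3)·C(12,3) = 10·220 = 2200.
Probability = 2200/12376 = 275/1547.

275/1547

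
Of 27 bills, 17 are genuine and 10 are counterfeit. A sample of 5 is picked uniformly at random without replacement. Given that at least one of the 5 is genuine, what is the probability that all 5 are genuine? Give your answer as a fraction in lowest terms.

Work in counts. Selections with at least one genuine: C(27,5) − C(10,5) = 80730 − 252 = 80478.
Of those, selections where all 5 are genuine: C(17,5) = 6188.
Conditional probability = 6188/80478 = 182/2367.

182/2367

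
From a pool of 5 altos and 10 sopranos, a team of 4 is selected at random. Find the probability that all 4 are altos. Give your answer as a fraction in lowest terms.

There are C(15,4) = 1365 possible selections.
Selections with all altos: C(5,4) = 5.
Probability = 5/1365 = 1/273.

1/273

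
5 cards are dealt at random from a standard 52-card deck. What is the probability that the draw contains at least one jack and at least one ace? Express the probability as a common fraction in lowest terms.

There are C(52,5) = 2598960 possible draws.
By inclusion-exclusion on the complements, draws missing all jacks or all aces: C(48,5) + C(48,5) − C(44,5) = 1712304 + 1712304 − 1086008 = 2338600.
So draws with at least one of each: 2598960 − 2338600 = 260360, probability 260360/2598960 = 6509/64974.

6509/64974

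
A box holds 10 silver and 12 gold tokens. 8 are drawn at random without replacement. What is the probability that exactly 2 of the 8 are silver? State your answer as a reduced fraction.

Total number of selections: C(22,8) = 319770.
Selections with exactly 2 silver: choose 2 of the 10 silver and 6 of the 12 gold, C(10,2)·C(12,6) = 45·924 = 41580.
Probability = 41580/319770 = 42/323.

42/323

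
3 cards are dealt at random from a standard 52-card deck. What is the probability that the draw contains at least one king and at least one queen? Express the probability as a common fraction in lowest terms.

There are C(52,3) = 22100 possible draws.
By inclusion-exclusion on the complements, draws missing all kings or all queens: C(48,3) + C(48,3) − C(44,3) = 17296 + 17296 − 13244 = 21348.
So draws with at least one of each: 22100 − 21348 = 752, probability 752/22100 = 188/5525.

188/5525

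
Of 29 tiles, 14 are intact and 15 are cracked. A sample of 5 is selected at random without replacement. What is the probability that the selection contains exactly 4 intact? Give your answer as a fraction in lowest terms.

There are C(29,5) = 118755 ways to choose 5 from 29.
Selections with exactly 4 intact: choose 4 of the 14 intact and 1 of the 15 cracked, C(14,4)·C(15,1) = 1001·15 = 15015.
Probability = 15015/118755 = 11/87.

11/87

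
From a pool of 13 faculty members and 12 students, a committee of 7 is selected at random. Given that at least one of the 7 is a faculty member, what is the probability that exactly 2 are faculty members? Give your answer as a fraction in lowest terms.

108/839

Work in counts. Selections with at least one faculty member: C(25,7) − C(12,7) = 480700 − 792 = 479908.
Of those, selections where exactly 2 are faculty members: C(13,2)·C(12,5) = 78·792 = 61776.
Conditional probability = 61776/479908 = 108/839.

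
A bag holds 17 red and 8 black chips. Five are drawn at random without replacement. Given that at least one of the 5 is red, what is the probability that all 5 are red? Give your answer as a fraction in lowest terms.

26/223

Work in counts. Selections with at least one red: C(25,5) − C(8,5) = 53130 − 56 = 53074.
Of those, selections where all 5 are red: C(17,5) = 6188.
Conditional probability = 6188/53074 = 26/223.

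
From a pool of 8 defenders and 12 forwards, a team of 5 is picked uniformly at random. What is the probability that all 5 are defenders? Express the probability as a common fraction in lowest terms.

There are C(20,5) = 15504 possible selections.
Selections with all defenders: C(8,5) = 56.
Probability = 56/15504 = 7/1938.

7/1938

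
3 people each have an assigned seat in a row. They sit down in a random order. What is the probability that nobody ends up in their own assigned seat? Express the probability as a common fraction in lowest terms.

1/3

There are 3! = 6 seatings.
By inclusion-exclusion, seatings with no fixed points: C(3,0)·3! − C(3,1)·2! + C(3,2)·1! − C(3,3)·0! = 2.
Probability = 2/6 = 1/3.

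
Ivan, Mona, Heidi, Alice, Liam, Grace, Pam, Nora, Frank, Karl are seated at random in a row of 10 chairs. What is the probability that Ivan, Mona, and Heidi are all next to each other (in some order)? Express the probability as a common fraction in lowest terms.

There are 10! = 3628800 arrangements.
Treat the three as one block: 8! placements × 3! orders within the block = 40320·6 = 241920.
Probability = 241920/3628800 = 1/15.

1/15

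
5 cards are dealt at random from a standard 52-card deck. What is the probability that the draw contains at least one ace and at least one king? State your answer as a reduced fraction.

There are C(52,5) = 2598960 possible draws.
By inclusion-exclusion on the complements, draws missing all aces or all kings: C(48,5) + C(48,5) − C(44,5) = 1712304 + 1712304 − 1086008 = 2338600.
So draws with at least one of each: 2598960 − 2338600 = 260360, probability 260360/2598960 = 6509/64974.

6509/64974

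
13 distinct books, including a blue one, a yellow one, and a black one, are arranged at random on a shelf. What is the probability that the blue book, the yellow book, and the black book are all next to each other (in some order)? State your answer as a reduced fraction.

There are 13! = 6227020800 arrangements.
Treat the three as one block: 11! placements × 3! orders within the block = 39916800·6 = 239500800.
Probability = 239500800/6227020800 = 1/26.

1/26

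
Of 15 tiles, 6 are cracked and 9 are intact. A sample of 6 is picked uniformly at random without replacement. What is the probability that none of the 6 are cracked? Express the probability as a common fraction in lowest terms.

There are C(15,6) = 5005 possible selections.
Selections with no cracked (all intact): C(9,6) = 84.
Probability = 84/5005 = 12/715.

12/715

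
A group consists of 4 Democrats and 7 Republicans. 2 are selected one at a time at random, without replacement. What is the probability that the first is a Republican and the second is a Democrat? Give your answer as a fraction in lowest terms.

14/55

Multiply the conditional probabilities at each draw: 7/11 · 4/10 = 28/110 = 14/55.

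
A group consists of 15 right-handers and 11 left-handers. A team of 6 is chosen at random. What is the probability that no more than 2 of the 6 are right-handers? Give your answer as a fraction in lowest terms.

21/115

Total selections: C(26,6) = 230230.
Favorable selections (no more than 2 right-handers): C(15,0)·C(11,6) + C(15,1)·C(11,5) + C(15,2)·C(11,4) = 462 + 6930 + 34650 = 42042.
Probability = 42042/230230 = 21/115.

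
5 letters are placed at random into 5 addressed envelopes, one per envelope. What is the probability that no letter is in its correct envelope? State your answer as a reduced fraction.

11/30

There are 5! = 120 assignments.
By inclusion-exclusion, assignments with no fixed points: C(5,0)·5! − C(5,1)·4! + C(5,2)·3! − C(5,3)·2! + C(5,4)·1! − C(5,5)·0! = 44.
Probability = 44/120 = 11/30.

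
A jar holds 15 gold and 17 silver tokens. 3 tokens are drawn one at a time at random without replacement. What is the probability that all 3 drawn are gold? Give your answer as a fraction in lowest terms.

91/992

Multiply the conditional probabilities at each draw: 15/32 · 14/31 · 13/30 = 2730/29760 = 91/992.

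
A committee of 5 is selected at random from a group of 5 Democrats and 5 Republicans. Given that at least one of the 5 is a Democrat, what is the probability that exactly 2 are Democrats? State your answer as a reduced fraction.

Work in counts. Selections with at least one Democrat: C(10,5) − C(5,5) = 252 − 1 = 251.
Of those, selections where exactly 2 are Democrats: C(5,2)·C(5,3) = 10·10 = 100.
Conditional probability = 100/251.

100/251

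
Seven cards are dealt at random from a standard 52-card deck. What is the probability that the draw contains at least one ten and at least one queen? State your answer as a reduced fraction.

There are C(52,7) = 133784560 possible draws.
By inclusion-exclusion on the complements, draws missing all tens or all queens: C(48,7) + C(48,7) − C(44,7) = 73629072 + 73629072 − 38320568 = 108937576.
So draws with at least one of each: 133784560 − 108937576 = 24846984, probability 24846984/133784560 = 3105873/16723070.

3105873/16723070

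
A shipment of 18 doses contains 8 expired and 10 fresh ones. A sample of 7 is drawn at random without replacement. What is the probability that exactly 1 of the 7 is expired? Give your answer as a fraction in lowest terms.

The sample space is all 7-subsets of the 18: C(18,7) = 31824.
Selections with exactly 1 expired: choose 1 of the 8 expired and 6 of the 10 fresh, C(8,1)·C(10,6) = 8·210 = 1680.
Probability = 1680/31824 = 35/663.

35/663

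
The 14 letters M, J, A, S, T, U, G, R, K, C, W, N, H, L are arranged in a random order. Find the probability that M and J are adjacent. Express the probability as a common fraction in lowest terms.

1/7

There are 14! = 87178291200 arrangements.
Treat M and J as a block: 13! arrangements of the blocks × 2 orders within the block = 2·6227020800 = 12454041600.
Probability = 12454041600/87178291200 = 1/7.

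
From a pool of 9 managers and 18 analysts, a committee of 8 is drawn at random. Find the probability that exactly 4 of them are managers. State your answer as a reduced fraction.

2856/16445

The sample space is all 8-subsets of the 27: C(27,8) = 2220075.
Selections with exactly 4 managers: choose 4 of the 9 managers and 4 of the 18 analysts, C(9,4)·C(18,4) = 126·3060 = 385560.
Probability = 385560/2220075 = 2856/16445.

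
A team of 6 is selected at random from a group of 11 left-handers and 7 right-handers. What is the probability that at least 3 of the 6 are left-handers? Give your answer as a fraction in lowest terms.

Total selections: C(18,6) = 18564.
Count the complement (fewer than 3 left-handers): C(11,0)·C(7,6) + C(11,1)·C(7,5) + C(11,2)·C(7,4) = 7 + 231 + 1925 = 2163.
Probability = 1 − 2163/18564 = 16401/18564 = 781/884.

781/884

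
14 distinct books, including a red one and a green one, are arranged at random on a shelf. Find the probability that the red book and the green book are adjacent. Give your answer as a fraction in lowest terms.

1/7

There are 14! = 87178291200 arrangements.
Treat the red book and the green book as a block: 13! arrangements of the blocks × 2 orders within the block = 2·6227020800 = 12454041600.
Probability = 12454041600/87178291200 = 1/7.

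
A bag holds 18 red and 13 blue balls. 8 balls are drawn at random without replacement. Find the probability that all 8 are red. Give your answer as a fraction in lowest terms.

374/67425

There are C(31,8) = 7888725 possible selections.
Selections with all red: C(18,8) = 43758.
Probability = 43758/7888725 = 374/67425.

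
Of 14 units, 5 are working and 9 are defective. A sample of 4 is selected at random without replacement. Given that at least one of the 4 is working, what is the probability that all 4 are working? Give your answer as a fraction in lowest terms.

Work in counts. Selections with at least one working: C(14,4) − C(9,4) = 1001 − 126 = 875.
Of those, selections where all 4 are working: C(5,4) = 5.
Conditional probability = 5/875 = 1/175.

1/175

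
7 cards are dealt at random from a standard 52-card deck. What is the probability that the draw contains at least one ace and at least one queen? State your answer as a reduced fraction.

There are C(52,7) = 133784560 possible draws.
By inclusion-exclusion on the complements, draws missing all aces or all queens: C(48,7) + C(48,7) − C(44,7) = 73629072 + 73629072 − 38320568 = 108937576.
So draws with at least one of each: 133784560 − 108937576 = 24846984, probability 24846984/133784560 = 3105873/16723070.

3105873/16723070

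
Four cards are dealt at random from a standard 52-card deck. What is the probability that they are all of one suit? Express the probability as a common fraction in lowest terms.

There are C(52,4) = 270725 possible 4-card hands.
Hands of one suit: 4 suits × C(13,4) = 4·715 = 2860.
Probability = 2860/270725 = 44/4165.

44/4165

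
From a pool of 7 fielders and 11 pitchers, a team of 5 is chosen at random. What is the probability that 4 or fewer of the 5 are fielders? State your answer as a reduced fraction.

There are C(18,5) = 8568 ways to choose the 5.
The complement is exactly 5 fielders: C(7,5)·C(11,0) = 21.
Probability = 1 − 21/8568 = 8547/8568 = 407/408.

407/408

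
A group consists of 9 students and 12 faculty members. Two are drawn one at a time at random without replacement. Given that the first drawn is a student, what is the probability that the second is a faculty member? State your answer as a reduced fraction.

After removing one student, 20 remain: 8 students and 12 faculty members.
So the probability the next is a faculty member is 12/20 = 3/5.

3/5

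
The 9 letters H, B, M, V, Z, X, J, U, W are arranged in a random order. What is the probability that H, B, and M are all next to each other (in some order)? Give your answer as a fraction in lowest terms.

There are 9! = 362880 arrangements.
Treat the three as one block: 7! placements × 3! orders within the block = 5040·6 = 30240.
Probability = 30240/362880 = 1/12.

1/12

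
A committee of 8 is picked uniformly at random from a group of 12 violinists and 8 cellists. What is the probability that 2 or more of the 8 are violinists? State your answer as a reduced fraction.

125873/125970

There are C(20,8) = 125970 ways to choose the 8.
Favorable selections (2 or more violinists): C(12,2)·C(8,6) + C(12,3)·C(8,5) + C(12,4)·C(8,4) + C(12,5)·C(8,3) + C(12,6)·C(8,2) + C(12,7)·C(8,1) + C(12,8)·C(8,0) = 1848 + 12320 + 34650 + 44352 + 25872 + 6336 + 495 = 125873.
Probability = 125873/125970.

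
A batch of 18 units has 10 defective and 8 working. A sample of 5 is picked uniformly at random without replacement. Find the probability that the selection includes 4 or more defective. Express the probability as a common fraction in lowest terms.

23/102

Total selections: C(18,5) = 8568.
Favorable selections (4 or more defective): C(10,4)·C(8,1) + C(10,5)·C(8,0) = 1680 + 252 = 1932.
Probability = 1932/8568 = 23/102.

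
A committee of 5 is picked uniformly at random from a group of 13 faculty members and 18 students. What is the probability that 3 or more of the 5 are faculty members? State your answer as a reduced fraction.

2145/6293

Total selections: C(31,5) = 169911.
Favorable selections (3 or more faculty members): C(13,3)·C(18,2) + C(13,4)·C(18,1) + C(13,5)·C(18,0) = 43758 + 12870 + 1287 = 57915.
Probability = 57915/169911 = 2145/6293.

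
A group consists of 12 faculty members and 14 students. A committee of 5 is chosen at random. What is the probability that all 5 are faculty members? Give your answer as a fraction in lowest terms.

There are C(26,5) = 65780 possible selections.
Selections with all faculty members: C(12,5) = 792.
Probability = 792/65780 = 18/1495.

18/1495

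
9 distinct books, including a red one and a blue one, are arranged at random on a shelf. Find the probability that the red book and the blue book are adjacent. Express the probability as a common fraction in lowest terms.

2/9

There are 9! = 362880 arrangements.
Treat the red book and the blue book as a block: 8! arrangements of the blocks × 2 orders within the block = 2·40320 = 80640.
Probability = 80640/362880 = 2/9.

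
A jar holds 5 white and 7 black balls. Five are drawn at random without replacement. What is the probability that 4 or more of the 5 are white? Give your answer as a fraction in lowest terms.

1/22

There are C(12,5) = 792 ways to choose the 5.
Favorable selections (4 or more white): C(5,4)·C(7,1) + C(5,5)·C(7,0) = 35 + 1 = 36.
Probability = 36/792 = 1/22.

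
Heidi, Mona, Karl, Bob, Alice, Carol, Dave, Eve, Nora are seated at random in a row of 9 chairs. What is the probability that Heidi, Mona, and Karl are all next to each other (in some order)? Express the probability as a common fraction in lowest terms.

1/12

There are 9! = 362880 arrangements.
Treat the three as one block: 7! placements × 3! orders within the block = 5040·6 = 30240.
Probability = 30240/362880 = 1/12.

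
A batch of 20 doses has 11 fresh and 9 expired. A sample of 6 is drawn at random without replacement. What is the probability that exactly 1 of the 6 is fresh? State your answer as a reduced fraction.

Total number of selections: C(20,6) = 38760.
Selections with exactly 1 fresh: choose 1 of the 11 fresh and 5 of the 9 expired, C(11,1)·C(9,5) = 11·126 = 1386.
Probability = 1386/38760 = 231/6460.

231/6460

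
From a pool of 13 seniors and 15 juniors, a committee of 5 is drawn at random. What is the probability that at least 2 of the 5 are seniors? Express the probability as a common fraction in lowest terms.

Total selections: C(28,5) = 98280.
Count the complement (fewer than 2 seniors): C(13,0)·C(15,5) + C(13,1)·C(15,4) = 3003 + 17745 = 20748.
Probability = 1 − 20748/98280 = 77532/98280 = 71/90.

71/90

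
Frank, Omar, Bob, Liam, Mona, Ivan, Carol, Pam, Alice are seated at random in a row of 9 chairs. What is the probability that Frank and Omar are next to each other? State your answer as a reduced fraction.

2/9

There are 9! = 362880 arrangements.
Treat Frank and Omar as a block: 8! arrangements of the blocks × 2 orders within the block = 2·40320 = 80640.
Probability = 80640/362880 = 2/9.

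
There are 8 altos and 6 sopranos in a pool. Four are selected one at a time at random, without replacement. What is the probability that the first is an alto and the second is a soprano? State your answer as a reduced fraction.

Multiply the conditional probabilities at each draw: 8/14 · 6/13 = 48/182 = 24/91.

24/91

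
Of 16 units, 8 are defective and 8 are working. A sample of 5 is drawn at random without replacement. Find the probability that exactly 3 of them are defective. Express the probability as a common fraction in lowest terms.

14/39

There are C(16,5) = 4368 ways to choose 5 from 16.
Selections with exactly 3 defective: choose 3 of the 8 defective and 2 of the 8 working, C(8,3)·C(8,2) = 56·28 = 1568.
Probability = 1568/4368 = 14/39.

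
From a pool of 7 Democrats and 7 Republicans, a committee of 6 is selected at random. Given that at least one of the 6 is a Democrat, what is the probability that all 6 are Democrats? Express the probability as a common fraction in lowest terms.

Work in counts. Selections with at least one Democrat: C(14,6) − C(7,6) = 3003 − 7 = 2996.
Of those, selections where all 6 are Democrats: C(7,6) = 7.
Conditional probability = 7/2996 = 1/428.

1/428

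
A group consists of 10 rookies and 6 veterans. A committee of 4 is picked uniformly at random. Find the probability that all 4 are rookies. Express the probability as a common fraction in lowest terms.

3/26

There are C(16,4) = 1820 possible selections.
Selections with all rookies: C(10,4) = 210.
Probability = 210/1820 = 3/26.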